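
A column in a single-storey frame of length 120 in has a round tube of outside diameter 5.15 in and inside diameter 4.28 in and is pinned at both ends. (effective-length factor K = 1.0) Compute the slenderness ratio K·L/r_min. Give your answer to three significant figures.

λ ≈ 71.7

d_o = 5.15 in, d_i = 4.28 in
I = π(d_o⁴ − d_i⁴)/64 = π(5.15⁴ − 4.280⁴)/64 = 18.06 in⁴
A = 6.443 in²;  r_min = √(I/A) = √(18.06/6.443) = 1.674 in
L_e = K·L = 1 × 120 = 120.0 in
λ = L_e / r_min = 120.00 / 1.674 = 71.7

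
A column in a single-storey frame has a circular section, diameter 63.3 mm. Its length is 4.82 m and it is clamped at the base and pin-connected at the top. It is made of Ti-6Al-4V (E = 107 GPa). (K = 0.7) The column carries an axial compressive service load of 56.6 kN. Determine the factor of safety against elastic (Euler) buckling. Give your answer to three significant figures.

I = πd⁴/64 = π×63.3⁴/64 = 7.881×10^5 mm⁴
I = 7.881×10^5 mm⁴ = 7.881×10^-7 m⁴
Effective length L_e = K·L = 0.7 × 4.82 = 3.374 m
P_cr = π²EI / L_e² = π² × 107×10⁹ × 7.881×10^-7 / 3.374² = 7.311×10^4 N
Factor of safety n = P_cr / P = 73.110 / 56.6 = 1.29

n ≈ 1.29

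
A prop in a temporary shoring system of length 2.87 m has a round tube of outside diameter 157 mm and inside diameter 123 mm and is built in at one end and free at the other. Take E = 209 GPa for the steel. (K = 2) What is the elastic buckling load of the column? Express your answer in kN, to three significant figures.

d_o = 157 mm, d_i = 123 mm
I = π(d_o⁴ − d_i⁴)/64 = π(157⁴ − 123.0⁴)/64 = 1.859×10^7 mm⁴
I = 1.859×10^7 mm⁴ = 1.859×10^-5 m⁴
Effective length L_e = K·L = 2 × 2.87 = 5.740 m
P_cr = π²EI / L_e² = π² × 209×10⁹ × 1.859×10^-5 / 5.740² = 1.164×10^6 N

P_cr ≈ 1160 kN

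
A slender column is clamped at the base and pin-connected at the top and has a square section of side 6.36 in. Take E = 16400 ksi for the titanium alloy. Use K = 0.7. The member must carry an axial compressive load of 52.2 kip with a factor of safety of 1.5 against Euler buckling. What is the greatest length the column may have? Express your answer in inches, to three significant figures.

L_max ≈ 758 in

I = a⁴/12 = 6.36⁴/12 = 136.3 in⁴
Required critical load P_cr = n·P = 1.5 × 52.2 = 78.30 kip = 7.830×10^4 lb
From P_cr = π²EI/(K·L)²:  L = (1/K)·√(π²EI/P_cr) = (1/0.7)·√(π²×1.64×10^7×136.3/7.830×10^4)
L = 758 in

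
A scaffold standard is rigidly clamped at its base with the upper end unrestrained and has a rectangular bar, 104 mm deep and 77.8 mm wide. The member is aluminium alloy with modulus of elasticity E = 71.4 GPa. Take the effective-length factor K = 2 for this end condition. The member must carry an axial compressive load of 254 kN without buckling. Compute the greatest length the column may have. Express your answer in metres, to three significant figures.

L_max ≈ 1.68 m

Buckling occurs about the weak axis: I_min = h·b³/12 with b = 77.8 mm (the shorter side).
I_min = 104×77.8³/12 = 4.081×10^6 mm⁴
I = 4.081×10^-6 m⁴
At the buckling limit P_cr = P = 2.540×10^5 N
From P_cr = π²EI/(K·L)²:  L = (1/K)·√(π²EI/P_cr) = (1/2)·√(π²×7.14×10^10×4.081×10^-6/2.540×10^5)
L = 1.68 m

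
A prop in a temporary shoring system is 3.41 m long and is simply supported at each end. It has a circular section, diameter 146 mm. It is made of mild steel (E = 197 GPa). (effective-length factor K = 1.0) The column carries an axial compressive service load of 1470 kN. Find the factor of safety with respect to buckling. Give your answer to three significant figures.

n ≈ 2.54

I = πd⁴/64 = π×146⁴/64 = 2.230×10^7 mm⁴
I = 2.230×10^7 mm⁴ = 2.230×10^-5 m⁴
Effective length L_e = K·L = 1 × 3.41 = 3.410 m
P_cr = π²EI / L_e² = π² × 197×10⁹ × 2.230×10^-5 / 3.410² = 3.729×10^6 N
Factor of safety n = P_cr / P = 3729.4 / 1470 = 2.54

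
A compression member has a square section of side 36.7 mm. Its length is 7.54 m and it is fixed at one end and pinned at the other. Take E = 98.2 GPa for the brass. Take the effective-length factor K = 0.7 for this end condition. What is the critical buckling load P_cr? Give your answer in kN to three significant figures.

P_cr ≈ 5.26 kN

I = a⁴/12 = 36.7⁴/12 = 1.512×10^5 mm⁴
I = 1.512×10^5 mm⁴ = 1.512×10^-7 m⁴
Effective length L_e = K·L = 0.7 × 7.54 = 5.278 m
P_cr = π²EI / L_e² = π² × 98.2×10⁹ × 1.512×10^-7 / 5.278² = 5.260×10^3 N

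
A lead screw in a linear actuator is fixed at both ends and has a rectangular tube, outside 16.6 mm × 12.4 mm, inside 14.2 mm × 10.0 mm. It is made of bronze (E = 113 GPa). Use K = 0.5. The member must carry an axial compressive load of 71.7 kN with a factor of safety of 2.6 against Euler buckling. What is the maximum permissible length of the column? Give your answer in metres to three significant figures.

Weak-axis I_min = (h_o·b_o³ − h_i·b_i³)/12 with b_o = 12.4, b_i = 10.00 mm (shorter outer/inner sides).
I_min = (16.6×12.4³ − 14.20×10.00³)/12 = 1.454×10^3 mm⁴
I = 1.454×10^-9 m⁴
Required critical load P_cr = n·P = 2.6 × 71.7 = 186.4 kN = 1.864×10^5 N
From P_cr = π²EI/(K·L)²:  L = (1/K)·√(π²EI/P_cr) = (1/0.5)·√(π²×1.13×10^11×1.454×10^-9/1.864×10^5)
L = 0.187 m

L_max ≈ 0.187 m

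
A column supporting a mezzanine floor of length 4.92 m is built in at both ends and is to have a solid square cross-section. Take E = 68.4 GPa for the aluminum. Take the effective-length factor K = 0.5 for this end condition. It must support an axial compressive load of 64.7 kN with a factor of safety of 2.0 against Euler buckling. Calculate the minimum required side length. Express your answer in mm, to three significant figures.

Required P_cr = n·P = 2.0 × 64.7 = 129.4 kN
L_e = K·L = 0.5 × 4.92 = 2.460 m
Required I = P_cr·L_e²/(π²E) = 1.294×10^5 × 2.460² / (π² × 6.84×10^10) = 1.160×10^-6 m⁴
I_req = 1.160×10^6 mm⁴
Solid square: I = a⁴/12  ⇒  a = (12I)^(1/4) = (12×1.160×10^6)^(1/4) = 61.1 mm

a ≈ 61.1 mm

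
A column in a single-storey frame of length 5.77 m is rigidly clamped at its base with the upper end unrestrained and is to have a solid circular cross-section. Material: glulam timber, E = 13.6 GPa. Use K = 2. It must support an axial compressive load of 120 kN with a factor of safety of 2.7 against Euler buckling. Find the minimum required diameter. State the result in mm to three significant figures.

Required P_cr = n·P = 2.7 × 120 = 324.0 kN
L_e = K·L = 2 × 5.77 = 11.54 m
Required I = P_cr·L_e²/(π²E) = 3.240×10^5 × 11.54² / (π² × 1.36×10^10) = 3.215×10^-4 m⁴
I_req = 3.215×10^8 mm⁴
Solid circle: I = πd⁴/64  ⇒  d = (64I/π)^(1/4) = (64×3.215×10^8/π)^(1/4) = 284 mm

d ≈ 284 mm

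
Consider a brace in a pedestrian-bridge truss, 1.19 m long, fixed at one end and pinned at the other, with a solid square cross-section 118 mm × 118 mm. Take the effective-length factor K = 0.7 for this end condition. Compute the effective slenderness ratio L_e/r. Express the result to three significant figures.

I = a⁴/12 = 118⁴/12 = 1.616×10^7 mm⁴
A = 1.392×10^4 mm²;  r_min = √(I/A) = √(1.616×10^7/1.392×10^4) = 34.06 mm
L_e = K·L = 0.7 × 1.19 m = 0.8330 m = 833.00 mm
λ = L_e / r_min = 833.00 / 34.06 = 24.5

λ ≈ 24.5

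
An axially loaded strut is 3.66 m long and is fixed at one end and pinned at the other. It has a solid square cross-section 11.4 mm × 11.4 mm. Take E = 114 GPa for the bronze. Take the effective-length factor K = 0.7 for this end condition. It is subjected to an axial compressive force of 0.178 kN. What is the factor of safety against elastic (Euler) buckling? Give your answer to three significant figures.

n ≈ 1.36

I = a⁴/12 = 11.4⁴/12 = 1.407×10^3 mm⁴
I = 1.407×10^3 mm⁴ = 1.407×10^-9 m⁴
Effective length L_e = K·L = 0.7 × 3.66 = 2.562 m
P_cr = π²EI / L_e² = π² × 114×10⁹ × 1.407×10^-9 / 2.562² = 241.3 N
Factor of safety n = P_cr / P = 0.24126 / 0.178 = 1.36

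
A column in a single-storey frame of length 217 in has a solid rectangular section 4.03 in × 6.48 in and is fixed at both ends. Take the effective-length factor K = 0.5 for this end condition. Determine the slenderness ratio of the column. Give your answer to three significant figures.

For a rectangle r_min = b/√12 = 4.03/√12 = 1.163 in
L_e = K·L = 0.5 × 217 = 108.5 in
λ = L_e / r_min = 108.50 / 1.163 = 93.3

λ ≈ 93.3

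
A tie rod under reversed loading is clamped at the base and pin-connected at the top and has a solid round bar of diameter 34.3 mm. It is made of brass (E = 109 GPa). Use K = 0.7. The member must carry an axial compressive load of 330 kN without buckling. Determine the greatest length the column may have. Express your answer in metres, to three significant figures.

L_max ≈ 0.672 m

I = πd⁴/64 = π×34.3⁴/64 = 6.794×10^4 mm⁴
I = 6.794×10^-8 m⁴
At the buckling limit P_cr = P = 3.300×10^5 N
From P_cr = π²EI/(K·L)²:  L = (1/K)·√(π²EI/P_cr) = (1/0.7)·√(π²×1.09×10^11×6.794×10^-8/3.300×10^5)
L = 0.672 m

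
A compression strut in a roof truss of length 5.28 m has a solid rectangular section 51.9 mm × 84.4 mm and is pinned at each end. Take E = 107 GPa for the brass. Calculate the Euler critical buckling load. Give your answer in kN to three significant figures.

Buckling occurs about the weak axis: I_min = h·b³/12 with b = 51.9 mm (the shorter side).
I_min = 84.4×51.9³/12 = 9.832×10^5 mm⁴
I = 9.832×10^5 mm⁴ = 9.832×10^-7 m⁴
Effective length L_e = K·L = 1 × 5.28 = 5.280 m
P_cr = π²EI / L_e² = π² × 107×10⁹ × 9.832×10^-7 / 5.280² = 3.725×10^4 N

P_cr ≈ 37.2 kN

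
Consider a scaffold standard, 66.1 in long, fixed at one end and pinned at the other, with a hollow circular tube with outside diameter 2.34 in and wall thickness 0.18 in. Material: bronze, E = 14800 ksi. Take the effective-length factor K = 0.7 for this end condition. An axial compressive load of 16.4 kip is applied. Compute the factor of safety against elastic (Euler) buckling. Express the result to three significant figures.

Inner diameter d_i = 2.34 − 2×0.18 = 1.980 in
I = π(d_o⁴ − d_i⁴)/64 = π(2.34⁴ − 1.980⁴)/64 = 0.7173 in⁴
Effective length L_e = K·L = 0.7 × 66.1 = 46.27 in
P_cr = π²EI / L_e² = π² × 14800×10³ × 0.7173 / 46.27² = 4.894×10^4 lb
Factor of safety n = P_cr / P = 48.940 / 16.4 = 2.98

n ≈ 2.98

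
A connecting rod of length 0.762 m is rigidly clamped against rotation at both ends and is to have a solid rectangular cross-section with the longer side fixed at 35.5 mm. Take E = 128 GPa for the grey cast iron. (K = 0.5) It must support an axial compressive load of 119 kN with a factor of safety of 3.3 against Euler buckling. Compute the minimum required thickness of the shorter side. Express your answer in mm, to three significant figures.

b ≈ 24.8 mm

Required P_cr = n·P = 3.3 × 119 = 392.7 kN
L_e = K·L = 0.5 × 0.762 = 0.3810 m
Required I = P_cr·L_e²/(π²E) = 3.927×10^5 × 0.3810² / (π² × 1.28×10^11) = 4.512×10^-8 m⁴
I_req = 4.512×10^4 mm⁴
Rectangle, weak axis: I_min = h·b³/12 with h = 35.5 mm fixed  ⇒  b = (12I/h)^(1/3) = 24.8 mm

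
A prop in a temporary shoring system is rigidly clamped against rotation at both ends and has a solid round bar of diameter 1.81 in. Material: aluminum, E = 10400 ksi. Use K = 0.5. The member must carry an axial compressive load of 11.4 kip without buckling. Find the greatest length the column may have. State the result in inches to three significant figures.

L_max ≈ 138 in

I = πd⁴/64 = π×1.81⁴/64 = 0.5268 in⁴
At the buckling limit P_cr = P = 1.140×10^4 lb
From P_cr = π²EI/(K·L)²:  L = (1/K)·√(π²EI/P_cr) = (1/0.5)·√(π²×1.04×10^7×0.5268/1.140×10^4)
L = 138 in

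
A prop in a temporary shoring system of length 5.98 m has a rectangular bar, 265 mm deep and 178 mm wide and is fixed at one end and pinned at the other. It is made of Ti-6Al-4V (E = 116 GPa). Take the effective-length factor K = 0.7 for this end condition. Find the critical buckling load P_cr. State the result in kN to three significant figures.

P_cr ≈ 8140 kN

Buckling occurs about the weak axis: I_min = h·b³/12 with b = 178 mm (the shorter side).
I_min = 265×178³/12 = 1.245×10^8 mm⁴
I = 1.245×10^8 mm⁴ = 1.245×10^-4 m⁴
Effective length L_e = K·L = 0.7 × 5.98 = 4.186 m
P_cr = π²EI / L_e² = π² × 116×10⁹ × 1.245×10^-4 / 4.186² = 8.137×10^6 N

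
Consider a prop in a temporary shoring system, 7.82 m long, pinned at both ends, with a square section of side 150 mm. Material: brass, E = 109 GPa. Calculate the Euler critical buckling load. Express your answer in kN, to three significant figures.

I = a⁴/12 = 150⁴/12 = 4.219×10^7 mm⁴
I = 4.219×10^7 mm⁴ = 4.219×10^-5 m⁴
Effective length L_e = K·L = 1 × 7.82 = 7.820 m
P_cr = π²EI / L_e² = π² × 109×10⁹ × 4.219×10^-5 / 7.820² = 7.422×10^5 N

P_cr ≈ 742 kN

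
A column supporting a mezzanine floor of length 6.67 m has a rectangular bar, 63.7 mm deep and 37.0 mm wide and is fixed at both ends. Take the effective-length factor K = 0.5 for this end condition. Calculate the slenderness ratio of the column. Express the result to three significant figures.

For a rectangle r_min = b/√12 = 37.0/√12 = 10.68 mm
L_e = K·L = 0.5 × 6.67 m = 3.335 m = 3335.0 mm
λ = L_e / r_min = 3335.0 / 10.68 = 312

λ ≈ 312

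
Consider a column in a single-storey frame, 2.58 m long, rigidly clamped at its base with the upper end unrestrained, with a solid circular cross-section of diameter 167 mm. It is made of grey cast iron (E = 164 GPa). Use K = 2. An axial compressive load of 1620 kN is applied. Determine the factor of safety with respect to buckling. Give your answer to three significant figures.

n ≈ 1.43

I = πd⁴/64 = π×167⁴/64 = 3.818×10^7 mm⁴
I = 3.818×10^7 mm⁴ = 3.818×10^-5 m⁴
Effective length L_e = K·L = 2 × 2.58 = 5.160 m
P_cr = π²EI / L_e² = π² × 164×10⁹ × 3.818×10^-5 / 5.160² = 2.321×10^6 N
Factor of safety n = P_cr / P = 2321.0 / 1620 = 1.43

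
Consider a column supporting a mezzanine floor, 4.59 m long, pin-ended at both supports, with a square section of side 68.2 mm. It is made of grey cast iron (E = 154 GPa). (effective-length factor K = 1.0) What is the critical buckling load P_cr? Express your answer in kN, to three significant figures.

P_cr ≈ 130 kN

I = a⁴/12 = 68.2⁴/12 = 1.803×10^6 mm⁴
I = 1.803×10^6 mm⁴ = 1.803×10^-6 m⁴
Effective length L_e = K·L = 1 × 4.59 = 4.590 m
P_cr = π²EI / L_e² = π² × 154×10⁹ × 1.803×10^-6 / 4.590² = 1.301×10^5 N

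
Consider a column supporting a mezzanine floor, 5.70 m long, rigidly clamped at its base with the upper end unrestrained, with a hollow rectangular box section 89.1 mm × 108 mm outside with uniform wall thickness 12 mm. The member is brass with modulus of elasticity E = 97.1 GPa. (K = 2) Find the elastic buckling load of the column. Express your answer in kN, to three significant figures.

P_cr ≈ 32.7 kN

Inner dimensions: h_i = 108 − 2×12 = 84.00 mm, b_i = 89.1 − 2×12 = 65.10 mm
Weak-axis I_min = (h_o·b_o³ − h_i·b_i³)/12 with b_o = 89.1, b_i = 65.10 mm (shorter outer/inner sides).
I_min = (108×89.1³ − 84.00×65.10³)/12 = 4.435×10^6 mm⁴
I = 4.435×10^6 mm⁴ = 4.435×10^-6 m⁴
Effective length L_e = K·L = 2 × 5.70 = 11.40 m
P_cr = π²EI / L_e² = π² × 97.1×10⁹ × 4.435×10^-6 / 11.40² = 3.270×10^4 N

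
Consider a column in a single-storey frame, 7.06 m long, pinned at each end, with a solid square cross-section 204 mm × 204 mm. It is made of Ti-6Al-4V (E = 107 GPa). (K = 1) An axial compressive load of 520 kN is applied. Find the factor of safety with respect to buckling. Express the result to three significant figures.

I = a⁴/12 = 204⁴/12 = 1.443×10^8 mm⁴
I = 1.443×10^8 mm⁴ = 1.443×10^-4 m⁴
Effective length L_e = K·L = 1 × 7.06 = 7.060 m
P_cr = π²EI / L_e² = π² × 107×10⁹ × 1.443×10^-4 / 7.060² = 3.058×10^6 N
Factor of safety n = P_cr / P = 3057.8 / 520 = 5.88

n ≈ 5.88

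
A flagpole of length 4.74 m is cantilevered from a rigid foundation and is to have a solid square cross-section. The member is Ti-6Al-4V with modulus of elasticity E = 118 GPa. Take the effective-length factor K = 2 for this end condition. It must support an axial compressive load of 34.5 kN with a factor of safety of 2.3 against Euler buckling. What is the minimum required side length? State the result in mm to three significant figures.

Required P_cr = n·P = 2.3 × 34.5 = 79.35 kN
L_e = K·L = 2 × 4.74 = 9.480 m
Required I = P_cr·L_e²/(π²E) = 7.935×10^4 × 9.480² / (π² × 1.18×10^11) = 6.123×10^-6 m⁴
I_req = 6.123×10^6 mm⁴
Solid square: I = a⁴/12  ⇒  a = (12I)^(1/4) = (12×6.123×10^6)^(1/4) = 92.6 mm

a ≈ 92.6 mm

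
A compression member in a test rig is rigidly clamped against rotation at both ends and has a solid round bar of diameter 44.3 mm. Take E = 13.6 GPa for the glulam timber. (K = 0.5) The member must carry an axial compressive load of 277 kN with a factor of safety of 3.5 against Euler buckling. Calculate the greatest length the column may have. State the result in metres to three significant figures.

L_max ≈ 0.324 m

I = πd⁴/64 = π×44.3⁴/64 = 1.891×10^5 mm⁴
I = 1.891×10^-7 m⁴
Required critical load P_cr = n·P = 3.5 × 277 = 969.5 kN = 9.695×10^5 N
From P_cr = π²EI/(K·L)²:  L = (1/K)·√(π²EI/P_cr) = (1/0.5)·√(π²×1.36×10^10×1.891×10^-7/9.695×10^5)
L = 0.324 m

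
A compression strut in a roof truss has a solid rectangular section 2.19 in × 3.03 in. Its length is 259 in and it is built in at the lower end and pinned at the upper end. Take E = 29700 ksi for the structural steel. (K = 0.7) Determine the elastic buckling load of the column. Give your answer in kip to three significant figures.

P_cr ≈ 23.7 kip

Buckling occurs about the weak axis: I_min = h·b³/12 with b = 2.19 in (the shorter side).
I_min = 3.03×2.19³/12 = 2.652 in⁴
Effective length L_e = K·L = 0.7 × 259 = 181.3 in
P_cr = π²EI / L_e² = π² × 29700×10³ × 2.652 / 181.3² = 2.365×10^4 lb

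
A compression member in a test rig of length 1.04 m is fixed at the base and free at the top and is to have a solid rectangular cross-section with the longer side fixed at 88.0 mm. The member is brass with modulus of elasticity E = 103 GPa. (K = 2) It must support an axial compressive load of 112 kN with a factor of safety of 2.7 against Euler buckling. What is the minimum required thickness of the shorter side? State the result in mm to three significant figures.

b ≈ 56.0 mm

Required P_cr = n·P = 2.7 × 112 = 302.4 kN
L_e = K·L = 2 × 1.04 = 2.080 m
Required I = P_cr·L_e²/(π²E) = 3.024×10^5 × 2.080² / (π² × 1.03×10^11) = 1.287×10^-6 m⁴
I_req = 1.287×10^6 mm⁴
Rectangle, weak axis: I_min = h·b³/12 with h = 88.0 mm fixed  ⇒  b = (12I/h)^(1/3) = 56.0 mm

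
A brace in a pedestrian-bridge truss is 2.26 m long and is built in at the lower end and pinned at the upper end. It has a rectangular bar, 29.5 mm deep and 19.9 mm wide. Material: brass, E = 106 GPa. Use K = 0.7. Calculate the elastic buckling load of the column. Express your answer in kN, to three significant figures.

P_cr ≈ 8.10 kN

Buckling occurs about the weak axis: I_min = h·b³/12 with b = 19.9 mm (the shorter side).
I_min = 29.5×19.9³/12 = 1.937×10^4 mm⁴
I = 1.937×10^4 mm⁴ = 1.937×10^-8 m⁴
Effective length L_e = K·L = 0.7 × 2.26 = 1.582 m
P_cr = π²EI / L_e² = π² × 106×10⁹ × 1.937×10^-8 / 1.582² = 8.098×10^3 N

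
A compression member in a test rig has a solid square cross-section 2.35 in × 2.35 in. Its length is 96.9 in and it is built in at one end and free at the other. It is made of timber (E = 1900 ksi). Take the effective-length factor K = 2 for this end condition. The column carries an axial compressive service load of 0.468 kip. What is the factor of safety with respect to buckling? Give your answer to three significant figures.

n ≈ 2.71

I = a⁴/12 = 2.35⁴/12 = 2.542 in⁴
Effective length L_e = K·L = 2 × 96.9 = 193.8 in
P_cr = π²EI / L_e² = π² × 1900×10³ × 2.542 / 193.8² = 1.269×10^3 lb
Factor of safety n = P_cr / P = 1.2689 / 0.468 = 2.71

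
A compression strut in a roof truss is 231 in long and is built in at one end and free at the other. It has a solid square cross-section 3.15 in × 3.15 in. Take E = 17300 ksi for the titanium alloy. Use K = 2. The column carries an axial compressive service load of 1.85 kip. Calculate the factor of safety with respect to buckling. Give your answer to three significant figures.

n ≈ 3.55

I = a⁴/12 = 3.15⁴/12 = 8.205 in⁴
Effective length L_e = K·L = 2 × 231 = 462.0 in
P_cr = π²EI / L_e² = π² × 17300×10³ × 8.205 / 462.0² = 6.563×10^3 lb
Factor of safety n = P_cr / P = 6.5633 / 1.85 = 3.55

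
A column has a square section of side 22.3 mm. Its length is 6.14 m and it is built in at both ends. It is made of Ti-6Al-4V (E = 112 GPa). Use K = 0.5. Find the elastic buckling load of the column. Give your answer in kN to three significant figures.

I = a⁴/12 = 22.3⁴/12 = 2.061×10^4 mm⁴
I = 2.061×10^4 mm⁴ = 2.061×10^-8 m⁴
Effective length L_e = K·L = 0.5 × 6.14 = 3.070 m
P_cr = π²EI / L_e² = π² × 112×10⁹ × 2.061×10^-8 / 3.070² = 2.417×10^3 N

P_cr ≈ 2.42 kN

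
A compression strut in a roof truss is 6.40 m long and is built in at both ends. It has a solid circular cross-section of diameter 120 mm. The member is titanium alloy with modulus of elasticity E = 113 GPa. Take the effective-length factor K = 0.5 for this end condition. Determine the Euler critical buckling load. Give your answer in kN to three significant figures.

I = πd⁴/64 = π×120⁴/64 = 1.018×10^7 mm⁴
I = 1.018×10^7 mm⁴ = 1.018×10^-5 m⁴
Effective length L_e = K·L = 0.5 × 6.40 = 3.200 m
P_cr = π²EI / L_e² = π² × 113×10⁹ × 1.018×10^-5 / 3.200² = 1.109×10^6 N

P_cr ≈ 1110 kN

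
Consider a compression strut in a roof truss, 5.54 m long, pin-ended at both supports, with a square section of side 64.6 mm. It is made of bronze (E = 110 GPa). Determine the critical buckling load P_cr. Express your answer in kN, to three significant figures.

P_cr ≈ 51.3 kN

I = a⁴/12 = 64.6⁴/12 = 1.451×10^6 mm⁴
I = 1.451×10^6 mm⁴ = 1.451×10^-6 m⁴
Effective length L_e = K·L = 1 × 5.54 = 5.540 m
P_cr = π²EI / L_e² = π² × 110×10⁹ × 1.451×10^-6 / 5.540² = 5.134×10^4 N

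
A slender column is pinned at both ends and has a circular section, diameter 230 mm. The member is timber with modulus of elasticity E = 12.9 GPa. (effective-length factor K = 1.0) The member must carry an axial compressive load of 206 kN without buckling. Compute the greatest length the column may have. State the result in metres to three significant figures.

I = πd⁴/64 = π×230⁴/64 = 1.374×10^8 mm⁴
I = 1.374×10^-4 m⁴
At the buckling limit P_cr = P = 2.060×10^5 N
From P_cr = π²EI/(K·L)²:  L = (1/K)·√(π²EI/P_cr) = (1/1)·√(π²×1.29×10^10×1.374×10^-4/2.060×10^5)
L = 9.21 m

L_max ≈ 9.21 m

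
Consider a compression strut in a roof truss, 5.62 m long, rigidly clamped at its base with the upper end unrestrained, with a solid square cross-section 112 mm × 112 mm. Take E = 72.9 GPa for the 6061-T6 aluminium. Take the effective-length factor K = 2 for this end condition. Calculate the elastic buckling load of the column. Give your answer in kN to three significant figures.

I = a⁴/12 = 112⁴/12 = 1.311×10^7 mm⁴
I = 1.311×10^7 mm⁴ = 1.311×10^-5 m⁴
Effective length L_e = K·L = 2 × 5.62 = 11.24 m
P_cr = π²EI / L_e² = π² × 72.9×10⁹ × 1.311×10^-5 / 11.24² = 7.468×10^4 N

P_cr ≈ 74.7 kN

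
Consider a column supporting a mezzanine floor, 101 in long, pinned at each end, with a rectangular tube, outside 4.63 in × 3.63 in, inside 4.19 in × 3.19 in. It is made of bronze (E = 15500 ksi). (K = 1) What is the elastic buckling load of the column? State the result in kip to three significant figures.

P_cr ≈ 107 kip

Weak-axis I_min = (h_o·b_o³ − h_i·b_i³)/12 with b_o = 3.63, b_i = 3.190 in (shorter outer/inner sides).
I_min = (4.63×3.63³ − 4.190×3.190³)/12 = 7.121 in⁴
Effective length L_e = K·L = 1 × 101 = 101.0 in
P_cr = π²EI / L_e² = π² × 15500×10³ × 7.121 / 101.0² = 1.068×10^5 lb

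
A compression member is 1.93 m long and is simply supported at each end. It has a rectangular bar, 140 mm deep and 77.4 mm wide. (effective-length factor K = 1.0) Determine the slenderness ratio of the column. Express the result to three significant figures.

λ ≈ 86.4

For a rectangle r_min = b/√12 = 77.4/√12 = 22.34 mm
L_e = K·L = 1 × 1.93 m = 1.930 m = 1930.0 mm
λ = L_e / r_min = 1930.0 / 22.34 = 86.4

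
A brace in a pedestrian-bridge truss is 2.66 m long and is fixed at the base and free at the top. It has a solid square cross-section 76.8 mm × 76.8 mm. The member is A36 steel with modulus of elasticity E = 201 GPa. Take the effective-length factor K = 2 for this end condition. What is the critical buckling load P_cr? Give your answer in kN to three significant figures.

P_cr ≈ 203 kN

I = a⁴/12 = 76.8⁴/12 = 2.899×10^6 mm⁴
I = 2.899×10^6 mm⁴ = 2.899×10^-6 m⁴
Effective length L_e = K·L = 2 × 2.66 = 5.320 m
P_cr = π²EI / L_e² = π² × 201×10⁹ × 2.899×10^-6 / 5.320² = 2.032×10^5 N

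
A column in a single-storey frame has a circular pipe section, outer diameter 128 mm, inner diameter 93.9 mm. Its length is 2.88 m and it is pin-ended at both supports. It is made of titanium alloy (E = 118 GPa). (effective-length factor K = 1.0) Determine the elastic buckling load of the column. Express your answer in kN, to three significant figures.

d_o = 128 mm, d_i = 93.9 mm
I = π(d_o⁴ − d_i⁴)/64 = π(128⁴ − 93.90⁴)/64 = 9.361×10^6 mm⁴
I = 9.361×10^6 mm⁴ = 9.361×10^-6 m⁴
Effective length L_e = K·L = 1 × 2.88 = 2.880 m
P_cr = π²EI / L_e² = π² × 118×10⁹ × 9.361×10^-6 / 2.880² = 1.314×10^6 N

P_cr ≈ 1310 kN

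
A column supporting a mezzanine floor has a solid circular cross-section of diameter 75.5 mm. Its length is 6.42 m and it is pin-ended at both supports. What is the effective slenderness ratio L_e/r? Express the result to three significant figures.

λ ≈ 340

For a solid circle r = d/4 = 75.5/4 = 18.88 mm
L_e = K·L = 1 × 6.42 m = 6.420 m = 6420.0 mm
λ = L_e / r_min = 6420.0 / 18.88 = 340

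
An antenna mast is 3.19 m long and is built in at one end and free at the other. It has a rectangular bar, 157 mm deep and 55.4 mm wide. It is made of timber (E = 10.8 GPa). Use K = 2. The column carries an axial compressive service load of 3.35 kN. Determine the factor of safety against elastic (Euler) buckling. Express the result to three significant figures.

Buckling occurs about the weak axis: I_min = h·b³/12 with b = 55.4 mm (the shorter side).
I_min = 157×55.4³/12 = 2.225×10^6 mm⁴
I = 2.225×10^6 mm⁴ = 2.225×10^-6 m⁴
Effective length L_e = K·L = 2 × 3.19 = 6.380 m
P_cr = π²EI / L_e² = π² × 10.8×10⁹ × 2.225×10^-6 / 6.380² = 5.825×10^3 N
Factor of safety n = P_cr / P = 5.8255 / 3.35 = 1.74

n ≈ 1.74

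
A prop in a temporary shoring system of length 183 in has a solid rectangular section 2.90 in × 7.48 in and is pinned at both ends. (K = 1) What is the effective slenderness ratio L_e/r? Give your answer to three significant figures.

For a rectangle r_min = b/√12 = 2.90/√12 = 0.8372 in
L_e = K·L = 1 × 183 = 183.0 in
λ = L_e / r_min = 183.00 / 0.8372 = 219

λ ≈ 219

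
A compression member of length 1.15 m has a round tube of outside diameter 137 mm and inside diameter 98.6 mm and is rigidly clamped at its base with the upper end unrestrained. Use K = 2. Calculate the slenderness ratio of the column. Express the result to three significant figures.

λ ≈ 54.5

d_o = 137 mm, d_i = 98.6 mm
I = π(d_o⁴ − d_i⁴)/64 = π(137⁴ − 98.60⁴)/64 = 1.265×10^7 mm⁴
A = 7.106×10^3 mm²;  r_min = √(I/A) = √(1.265×10^7/7.106×10^3) = 42.20 mm
L_e = K·L = 2 × 1.15 m = 2.300 m = 2300.0 mm
λ = L_e / r_min = 2300.0 / 42.20 = 54.5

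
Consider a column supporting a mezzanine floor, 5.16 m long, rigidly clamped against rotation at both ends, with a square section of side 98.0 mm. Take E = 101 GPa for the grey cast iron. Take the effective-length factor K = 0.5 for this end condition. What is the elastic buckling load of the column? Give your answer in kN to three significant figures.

I = a⁴/12 = 98.0⁴/12 = 7.686×10^6 mm⁴
I = 7.686×10^6 mm⁴ = 7.686×10^-6 m⁴
Effective length L_e = K·L = 0.5 × 5.16 = 2.580 m
P_cr = π²EI / L_e² = π² × 101×10⁹ × 7.686×10^-6 / 2.580² = 1.151×10^6 N

P_cr ≈ 1150 kN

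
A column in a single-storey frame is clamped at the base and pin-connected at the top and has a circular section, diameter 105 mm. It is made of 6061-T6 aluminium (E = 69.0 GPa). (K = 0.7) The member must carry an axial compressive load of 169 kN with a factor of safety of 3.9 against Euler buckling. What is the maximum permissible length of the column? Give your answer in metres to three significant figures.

L_max ≈ 3.55 m

I = πd⁴/64 = π×105⁴/64 = 5.967×10^6 mm⁴
I = 5.967×10^-6 m⁴
Required critical load P_cr = n·P = 3.9 × 169 = 659.1 kN = 6.591×10^5 N
From P_cr = π²EI/(K·L)²:  L = (1/K)·√(π²EI/P_cr) = (1/0.7)·√(π²×6.90×10^10×5.967×10^-6/6.591×10^5)
L = 3.55 m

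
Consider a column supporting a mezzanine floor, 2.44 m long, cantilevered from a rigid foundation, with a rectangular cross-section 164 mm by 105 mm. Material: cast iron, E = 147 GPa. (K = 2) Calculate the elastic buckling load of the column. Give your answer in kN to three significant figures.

P_cr ≈ 964 kN

Buckling occurs about the weak axis: I_min = h·b³/12 with b = 105 mm (the shorter side).
I_min = 164×105³/12 = 1.582×10^7 mm⁴
I = 1.582×10^7 mm⁴ = 1.582×10^-5 m⁴
Effective length L_e = K·L = 2 × 2.44 = 4.880 m
P_cr = π²EI / L_e² = π² × 147×10⁹ × 1.582×10^-5 / 4.880² = 9.638×10^5 N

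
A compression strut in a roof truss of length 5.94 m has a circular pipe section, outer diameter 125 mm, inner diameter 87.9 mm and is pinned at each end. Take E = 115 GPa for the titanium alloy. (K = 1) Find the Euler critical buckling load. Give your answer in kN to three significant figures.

P_cr ≈ 291 kN

d_o = 125 mm, d_i = 87.9 mm
I = π(d_o⁴ − d_i⁴)/64 = π(125⁴ − 87.90⁴)/64 = 9.054×10^6 mm⁴
I = 9.054×10^6 mm⁴ = 9.054×10^-6 m⁴
Effective length L_e = K·L = 1 × 5.94 = 5.940 m
P_cr = π²EI / L_e² = π² × 115×10⁹ × 9.054×10^-6 / 5.940² = 2.912×10^5 N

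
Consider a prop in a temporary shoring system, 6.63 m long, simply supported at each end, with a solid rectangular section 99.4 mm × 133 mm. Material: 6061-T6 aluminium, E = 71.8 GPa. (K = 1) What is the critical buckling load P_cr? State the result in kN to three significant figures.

P_cr ≈ 175 kN

Buckling occurs about the weak axis: I_min = h·b³/12 with b = 99.4 mm (the shorter side).
I_min = 133×99.4³/12 = 1.089×10^7 mm⁴
I = 1.089×10^7 mm⁴ = 1.089×10^-5 m⁴
Effective length L_e = K·L = 1 × 6.63 = 6.630 m
P_cr = π²EI / L_e² = π² × 71.8×10⁹ × 1.089×10^-5 / 6.630² = 1.755×10^5 N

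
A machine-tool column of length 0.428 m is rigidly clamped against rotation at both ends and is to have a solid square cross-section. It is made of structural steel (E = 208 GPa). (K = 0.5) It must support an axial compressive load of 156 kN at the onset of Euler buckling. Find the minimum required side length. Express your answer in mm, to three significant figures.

L_e = K·L = 0.5 × 0.428 = 0.2140 m
Required I = P_cr·L_e²/(π²E) = 1.560×10^5 × 0.2140² / (π² × 2.08×10^11) = 3.480×10^-9 m⁴
I_req = 3.480×10^3 mm⁴
Solid square: I = a⁴/12  ⇒  a = (12I)^(1/4) = (12×3.480×10^3)^(1/4) = 14.3 mm

a ≈ 14.3 mm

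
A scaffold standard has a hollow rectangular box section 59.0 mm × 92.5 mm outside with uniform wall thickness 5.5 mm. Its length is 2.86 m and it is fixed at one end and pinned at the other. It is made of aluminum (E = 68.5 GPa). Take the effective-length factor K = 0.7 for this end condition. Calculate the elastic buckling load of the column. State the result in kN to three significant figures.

Inner dimensions: h_i = 92.5 − 2×5.5 = 81.50 mm, b_i = 59.0 − 2×5.5 = 48.00 mm
Weak-axis I_min = (h_o·b_o³ − h_i·b_i³)/12 with b_o = 59.0, b_i = 48.00 mm (shorter outer/inner sides).
I_min = (92.5×59.0³ − 81.50×48.00³)/12 = 8.320×10^5 mm⁴
I = 8.320×10^5 mm⁴ = 8.320×10^-7 m⁴
Effective length L_e = K·L = 0.7 × 2.86 = 2.002 m
P_cr = π²EI / L_e² = π² × 68.5×10⁹ × 8.320×10^-7 / 2.002² = 1.403×10^5 N

P_cr ≈ 140 kN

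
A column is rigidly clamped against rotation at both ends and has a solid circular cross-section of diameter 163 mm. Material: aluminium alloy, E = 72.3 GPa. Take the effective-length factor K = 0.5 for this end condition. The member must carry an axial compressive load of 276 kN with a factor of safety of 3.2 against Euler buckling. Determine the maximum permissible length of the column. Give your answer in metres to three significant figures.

L_max ≈ 10.6 m

I = πd⁴/64 = π×163⁴/64 = 3.465×10^7 mm⁴
I = 3.465×10^-5 m⁴
Required critical load P_cr = n·P = 3.2 × 276 = 883.2 kN = 8.832×10^5 N
From P_cr = π²EI/(K·L)²:  L = (1/K)·√(π²EI/P_cr) = (1/0.5)·√(π²×7.23×10^10×3.465×10^-5/8.832×10^5)
L = 10.6 m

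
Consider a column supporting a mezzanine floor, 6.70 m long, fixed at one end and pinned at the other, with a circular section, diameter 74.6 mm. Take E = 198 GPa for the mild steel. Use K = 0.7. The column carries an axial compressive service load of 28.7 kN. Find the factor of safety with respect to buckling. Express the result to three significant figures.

n ≈ 4.71

I = πd⁴/64 = π×74.6⁴/64 = 1.520×10^6 mm⁴
I = 1.520×10^6 mm⁴ = 1.520×10^-6 m⁴
Effective length L_e = K·L = 0.7 × 6.70 = 4.690 m
P_cr = π²EI / L_e² = π² × 198×10⁹ × 1.520×10^-6 / 4.690² = 1.351×10^5 N
Factor of safety n = P_cr / P = 135.07 / 28.7 = 4.71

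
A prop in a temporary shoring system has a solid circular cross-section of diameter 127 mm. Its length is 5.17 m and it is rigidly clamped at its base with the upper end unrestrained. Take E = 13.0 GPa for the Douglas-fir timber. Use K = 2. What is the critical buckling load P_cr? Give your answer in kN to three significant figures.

I = πd⁴/64 = π×127⁴/64 = 1.277×10^7 mm⁴
I = 1.277×10^7 mm⁴ = 1.277×10^-5 m⁴
Effective length L_e = K·L = 2 × 5.17 = 10.34 m
P_cr = π²EI / L_e² = π² × 13.0×10⁹ × 1.277×10^-5 / 10.34² = 1.532×10^4 N

P_cr ≈ 15.3 kN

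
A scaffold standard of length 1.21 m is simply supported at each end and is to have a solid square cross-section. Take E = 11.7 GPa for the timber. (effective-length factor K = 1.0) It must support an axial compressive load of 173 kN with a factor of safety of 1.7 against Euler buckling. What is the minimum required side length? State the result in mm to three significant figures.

a ≈ 81.8 mm

Required P_cr = n·P = 1.7 × 173 = 294.1 kN
L_e = K·L = 1 × 1.21 = 1.210 m
Required I = P_cr·L_e²/(π²E) = 2.941×10^5 × 1.210² / (π² × 1.17×10^10) = 3.729×10^-6 m⁴
I_req = 3.729×10^6 mm⁴
Solid square: I = a⁴/12  ⇒  a = (12I)^(1/4) = (12×3.729×10^6)^(1/4) = 81.8 mm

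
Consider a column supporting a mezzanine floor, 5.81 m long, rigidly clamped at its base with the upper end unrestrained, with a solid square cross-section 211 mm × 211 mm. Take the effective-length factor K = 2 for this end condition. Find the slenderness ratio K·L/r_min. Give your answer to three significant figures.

I = a⁴/12 = 211⁴/12 = 1.652×10^8 mm⁴
A = 4.452×10^4 mm²;  r_min = √(I/A) = √(1.652×10^8/4.452×10^4) = 60.91 mm
L_e = K·L = 2 × 5.81 m = 11.62 m = 11620 mm
λ = L_e / r_min = 11620 / 60.91 = 191

λ ≈ 191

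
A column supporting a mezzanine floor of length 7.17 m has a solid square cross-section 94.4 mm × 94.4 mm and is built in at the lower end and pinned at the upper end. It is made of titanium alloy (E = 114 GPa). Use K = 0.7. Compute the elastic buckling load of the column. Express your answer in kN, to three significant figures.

P_cr ≈ 296 kN

I = a⁴/12 = 94.4⁴/12 = 6.618×10^6 mm⁴
I = 6.618×10^6 mm⁴ = 6.618×10^-6 m⁴
Effective length L_e = K·L = 0.7 × 7.17 = 5.019 m
P_cr = π²EI / L_e² = π² × 114×10⁹ × 6.618×10^-6 / 5.019² = 2.956×10^5 N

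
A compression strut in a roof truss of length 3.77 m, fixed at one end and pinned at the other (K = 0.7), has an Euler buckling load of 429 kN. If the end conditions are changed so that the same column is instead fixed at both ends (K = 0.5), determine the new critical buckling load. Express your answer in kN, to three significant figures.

P_cr ≈ 841 kN

P_cr ∝ 1/K², so P_cr,new = P_cr,old × (K_old/K_new)² = 429 × (0.7/0.5)²
= 429 × 1.960 = 841 kN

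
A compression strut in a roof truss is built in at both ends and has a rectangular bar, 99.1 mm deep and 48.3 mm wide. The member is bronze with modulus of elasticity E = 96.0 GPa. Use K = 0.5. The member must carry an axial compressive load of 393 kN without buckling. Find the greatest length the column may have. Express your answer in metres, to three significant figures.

Buckling occurs about the weak axis: I_min = h·b³/12 with b = 48.3 mm (the shorter side).
I_min = 99.1×48.3³/12 = 9.305×10^5 mm⁴
I = 9.305×10^-7 m⁴
At the buckling limit P_cr = P = 3.930×10^5 N
From P_cr = π²EI/(K·L)²:  L = (1/K)·√(π²EI/P_cr) = (1/0.5)·√(π²×9.60×10^10×9.305×10^-7/3.930×10^5)
L = 3.00 m

L_max ≈ 3.00 m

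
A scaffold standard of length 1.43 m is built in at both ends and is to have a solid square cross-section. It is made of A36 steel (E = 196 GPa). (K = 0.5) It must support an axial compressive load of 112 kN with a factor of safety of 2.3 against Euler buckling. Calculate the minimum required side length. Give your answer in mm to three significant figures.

a ≈ 30.1 mm

Required P_cr = n·P = 2.3 × 112 = 257.6 kN
L_e = K·L = 0.5 × 1.43 = 0.7150 m
Required I = P_cr·L_e²/(π²E) = 2.576×10^5 × 0.7150² / (π² × 1.96×10^11) = 6.808×10^-8 m⁴
I_req = 6.808×10^4 mm⁴
Solid square: I = a⁴/12  ⇒  a = (12I)^(1/4) = (12×6.808×10^4)^(1/4) = 30.1 mm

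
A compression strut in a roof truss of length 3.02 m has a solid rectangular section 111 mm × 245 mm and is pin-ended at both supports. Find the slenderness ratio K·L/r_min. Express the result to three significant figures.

For a rectangle r_min = b/√12 = 111/√12 = 32.04 mm
L_e = K·L = 1 × 3.02 m = 3.020 m = 3020.0 mm
λ = L_e / r_min = 3020.0 / 32.04 = 94.2

λ ≈ 94.2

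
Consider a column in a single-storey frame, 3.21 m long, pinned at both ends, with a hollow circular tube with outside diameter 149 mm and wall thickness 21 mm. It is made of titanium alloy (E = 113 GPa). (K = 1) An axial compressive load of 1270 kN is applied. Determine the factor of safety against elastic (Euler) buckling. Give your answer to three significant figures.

Inner diameter d_i = 149 − 2×21 = 107.0 mm
I = π(d_o⁴ − d_i⁴)/64 = π(149⁴ − 107.0⁴)/64 = 1.776×10^7 mm⁴
I = 1.776×10^7 mm⁴ = 1.776×10^-5 m⁴
Effective length L_e = K·L = 1 × 3.21 = 3.210 m
P_cr = π²EI / L_e² = π² × 113×10⁹ × 1.776×10^-5 / 3.210² = 1.922×10^6 N
Factor of safety n = P_cr / P = 1922.3 / 1270 = 1.51

n ≈ 1.51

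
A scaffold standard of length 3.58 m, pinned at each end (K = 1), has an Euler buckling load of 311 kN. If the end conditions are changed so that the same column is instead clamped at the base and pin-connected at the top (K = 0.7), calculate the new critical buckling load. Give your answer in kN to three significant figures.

P_cr ∝ 1/K², so P_cr,new = P_cr,old × (K_old/K_new)² = 311 × (1/0.7)²
= 311 × 2.041 = 635 kN

P_cr ≈ 635 kN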